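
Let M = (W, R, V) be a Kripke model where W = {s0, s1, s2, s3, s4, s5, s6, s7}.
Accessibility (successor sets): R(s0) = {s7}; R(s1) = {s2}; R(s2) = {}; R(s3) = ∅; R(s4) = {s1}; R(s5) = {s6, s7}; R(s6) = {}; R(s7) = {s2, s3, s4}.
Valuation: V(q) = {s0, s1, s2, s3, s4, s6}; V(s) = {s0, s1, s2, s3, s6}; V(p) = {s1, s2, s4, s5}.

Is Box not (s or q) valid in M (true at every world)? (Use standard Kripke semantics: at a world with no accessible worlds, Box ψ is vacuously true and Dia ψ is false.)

Let φ = Box not (s or q). Evaluate φ at each world:
  s0 (successors {s7}): φ is true.
  s1 (successors {s2}): φ is false.
  s2 (successors ∅): φ is true.
  s3 (successors ∅): φ is true.
  s4 (successors {s1}): φ is false.
  s5 (successors {s6, s7}): φ is false.
  s6 (successors ∅): φ is true.
  s7 (successors {s2, s3, s4}): φ is false.
Detail at s1 (counterexample):
  At s1: Box not (s or q) requires not (s or q) at every successor {s2}.
    not (s or q) fails at s2, so Box not (s or q) is false at s1.

No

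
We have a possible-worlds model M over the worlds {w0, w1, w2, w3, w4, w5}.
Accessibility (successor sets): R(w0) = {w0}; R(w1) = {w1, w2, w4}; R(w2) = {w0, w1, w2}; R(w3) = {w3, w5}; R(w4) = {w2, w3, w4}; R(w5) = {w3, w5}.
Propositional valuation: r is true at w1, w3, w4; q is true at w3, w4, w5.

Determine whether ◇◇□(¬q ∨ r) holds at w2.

Yes

At w2: ◇◇□(¬q ∨ r) requires ◇□(¬q ∨ r) at some successor in {w0, w1, w2}.
  ◇□(¬q ∨ r) holds at w0, so ◇◇□(¬q ∨ r) is true at w2.
    At w0: ◇□(¬q ∨ r) requires □(¬q ∨ r) at some successor in {w0}.
      □(¬q ∨ r) holds at w0, so ◇□(¬q ∨ r) is true at w0.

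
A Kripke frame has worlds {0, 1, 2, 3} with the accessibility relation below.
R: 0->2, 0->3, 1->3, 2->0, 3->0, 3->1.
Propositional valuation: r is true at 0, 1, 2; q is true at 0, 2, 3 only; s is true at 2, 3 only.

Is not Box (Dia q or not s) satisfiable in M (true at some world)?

No

Let φ = not Box (Dia q or not s). Evaluate φ at each world:
  0 (successors {2, 3}): φ is false.
  1 (successors {3}): φ is false.
  2 (successors {0}): φ is false.
  3 (successors {0, 1}): φ is false.
For instance, at 0:
  At 0: Box (Dia q or not s) is true, so not Box (Dia q or not s) is false.
    At 0: Box (Dia q or not s) requires Dia q or not s at every successor {2, 3}.
      At 2: Dia q or not s is true.
      At 3: Dia q or not s is true.
    So Box (Dia q or not s) is true at 0.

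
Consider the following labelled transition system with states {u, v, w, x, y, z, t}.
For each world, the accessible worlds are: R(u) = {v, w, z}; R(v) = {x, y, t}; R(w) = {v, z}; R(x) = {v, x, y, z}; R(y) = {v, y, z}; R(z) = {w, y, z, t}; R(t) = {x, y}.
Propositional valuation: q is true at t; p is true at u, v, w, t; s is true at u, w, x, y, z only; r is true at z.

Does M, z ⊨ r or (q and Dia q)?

Yes

At z: r is true, q and Dia q is false, so r or (q and Dia q) is true.
  At z: q is false, Dia q is true, so q and Dia q is false.
    At z: Dia q requires q at some successor in {w, y, z, t}.
      q holds at t, so Dia q is true at z.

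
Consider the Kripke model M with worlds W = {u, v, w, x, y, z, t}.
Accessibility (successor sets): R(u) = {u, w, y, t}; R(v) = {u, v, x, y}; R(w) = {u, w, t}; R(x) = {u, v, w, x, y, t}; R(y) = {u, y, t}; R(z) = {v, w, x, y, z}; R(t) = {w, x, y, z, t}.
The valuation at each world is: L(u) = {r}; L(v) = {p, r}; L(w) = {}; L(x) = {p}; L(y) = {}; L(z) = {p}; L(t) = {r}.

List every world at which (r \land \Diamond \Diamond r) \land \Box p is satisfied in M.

none

Let φ = (r \land \Diamond \Diamond r) \land \Box p. Evaluate φ at each world:
  u (successors {u, w, y, t}): φ is false.
  v (successors {u, v, x, y}): φ is false.
  w (successors {u, w, t}): φ is false.
  x (successors {u, v, w, x, y, t}): φ is false.
  y (successors {u, y, t}): φ is false.
  z (successors {v, w, x, y, z}): φ is false.
  t (successors {w, x, y, z, t}): φ is false.
For instance, at v:
  At v: r \land \Diamond \Diamond r is true, \Box p is false, so (r \land \Diamond \Diamond r) \land \Box p is false.
    At v: r is true, \Diamond \Diamond r is true, so r \land \Diamond \Diamond r is true.
      At v: \Diamond \Diamond r requires \Diamond r at some successor in {u, v, x, y}.
        \Diamond r holds at u, so \Diamond \Diamond r is true at v.
    At v: \Box p requires p at every successor {u, v, x, y}.
      p fails at u, so \Box p is false at v.
Satisfying worlds: none.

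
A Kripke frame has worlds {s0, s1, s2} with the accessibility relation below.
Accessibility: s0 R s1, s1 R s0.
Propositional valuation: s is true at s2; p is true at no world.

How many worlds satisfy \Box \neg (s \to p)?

1

Let φ = \Box \neg (s \to p). Evaluate φ at each world:
  s0 (successors {s1}): φ is false.
  s1 (successors {s0}): φ is false.
  s2 (successors ∅): φ is true.
For instance, at s1:
  At s1: \Box \neg (s \to p) requires \neg (s \to p) at every successor {s0}.
    \neg (s \to p) fails at s0, so \Box \neg (s \to p) is false at s1.
Satisfying worlds: {s2}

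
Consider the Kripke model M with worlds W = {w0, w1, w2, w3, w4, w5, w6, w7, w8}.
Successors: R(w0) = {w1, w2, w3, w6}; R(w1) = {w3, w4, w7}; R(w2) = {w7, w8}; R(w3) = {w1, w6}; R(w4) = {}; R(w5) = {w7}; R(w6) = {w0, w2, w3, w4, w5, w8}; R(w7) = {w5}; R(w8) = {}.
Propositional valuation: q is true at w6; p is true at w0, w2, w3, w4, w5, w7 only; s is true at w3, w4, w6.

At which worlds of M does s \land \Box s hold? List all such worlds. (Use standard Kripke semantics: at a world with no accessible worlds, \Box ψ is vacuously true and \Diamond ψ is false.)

Let φ = s \land \Box s. Evaluate φ at each world:
  w0 (successors {w1, w2, w3, w6}): φ is false.
  w1 (successors {w3, w4, w7}): φ is false.
  w2 (successors {w7, w8}): φ is false.
  w3 (successors {w1, w6}): φ is false.
  w4 (successors ∅): φ is true.
  w5 (successors {w7}): φ is false.
  w6 (successors {w0, w2, w3, w4, w5, w8}): φ is false.
  w7 (successors {w5}): φ is false.
  w8 (successors ∅): φ is false.
For instance, at w1:
  At w1: s is false, \Box s is false, so s \land \Box s is false.
    At w1: \Box s requires s at every successor {w3, w4, w7}.
      s fails at w7, so \Box s is false at w1.
Satisfying worlds: {w4}

w4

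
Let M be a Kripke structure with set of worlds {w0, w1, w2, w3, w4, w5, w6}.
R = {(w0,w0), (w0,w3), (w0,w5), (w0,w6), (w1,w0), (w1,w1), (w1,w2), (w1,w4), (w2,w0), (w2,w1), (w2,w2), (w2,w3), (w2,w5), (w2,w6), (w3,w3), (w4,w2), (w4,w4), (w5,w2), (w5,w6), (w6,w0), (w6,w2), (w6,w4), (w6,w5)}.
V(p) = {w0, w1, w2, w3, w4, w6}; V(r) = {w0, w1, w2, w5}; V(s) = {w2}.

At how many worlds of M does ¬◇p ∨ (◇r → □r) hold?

1

Let φ = ¬◇p ∨ (◇r → □r). Evaluate φ at each world:
  w0 (successors {w0, w3, w5, w6}): φ is false.
  w1 (successors {w0, w1, w2, w4}): φ is false.
  w2 (successors {w0, w1, w2, w3, w5, w6}): φ is false.
  w3 (successors {w3}): φ is true.
  w4 (successors {w2, w4}): φ is false.
  w5 (successors {w2, w6}): φ is false.
  w6 (successors {w0, w2, w4, w5}): φ is false.
For instance, at w1:
  At w1: ¬◇p is false, ◇r → □r is false, so ¬◇p ∨ (◇r → □r) is false.
    At w1: ◇p is true, so ¬◇p is false.
      At w1: ◇p requires p at some successor in {w0, w1, w2, w4}.
        p holds at w0, so ◇p is true at w1.
    At w1: ◇r is true, □r is false, so ◇r → □r is false.
      At w1: ◇r requires r at some successor in {w0, w1, w2, w4}.
        r holds at w0, so ◇r is true at w1.
      At w1: □r requires r at every successor {w0, w1, w2, w4}.
        r fails at w4, so □r is false at w1.
Satisfying worlds: {w3}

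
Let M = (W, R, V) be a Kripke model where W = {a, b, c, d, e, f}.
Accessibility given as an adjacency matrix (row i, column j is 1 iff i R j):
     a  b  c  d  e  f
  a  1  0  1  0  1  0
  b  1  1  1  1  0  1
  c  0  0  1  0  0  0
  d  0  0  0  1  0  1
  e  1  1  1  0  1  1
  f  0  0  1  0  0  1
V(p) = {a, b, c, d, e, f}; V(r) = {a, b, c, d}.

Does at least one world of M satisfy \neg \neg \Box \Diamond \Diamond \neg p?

No

Recall that \Box ψ holds at a world iff ψ holds at every accessible world, and \Diamond ψ holds iff ψ holds at some accessible world.
Let φ = \neg \neg \Box \Diamond \Diamond \neg p. Evaluate φ at each world:
  a (successors {a, c, e}): φ is false.
  b (successors {a, b, c, d, f}): φ is false.
  c (successors {c}): φ is false.
  d (successors {d, f}): φ is false.
  e (successors {a, b, c, e, f}): φ is false.
  f (successors {c, f}): φ is false.
For instance, at e:
  At e: \neg \Box \Diamond \Diamond \neg p is true, so \neg \neg \Box \Diamond \Diamond \neg p is false.
    At e: \Box \Diamond \Diamond \neg p is false, so \neg \Box \Diamond \Diamond \neg p is true.
      At e: \Box \Diamond \Diamond \neg p requires \Diamond \Diamond \neg p at every successor {a, b, c, e, f}.
        \Diamond \Diamond \neg p fails at a, so \Box \Diamond \Diamond \neg p is false at e.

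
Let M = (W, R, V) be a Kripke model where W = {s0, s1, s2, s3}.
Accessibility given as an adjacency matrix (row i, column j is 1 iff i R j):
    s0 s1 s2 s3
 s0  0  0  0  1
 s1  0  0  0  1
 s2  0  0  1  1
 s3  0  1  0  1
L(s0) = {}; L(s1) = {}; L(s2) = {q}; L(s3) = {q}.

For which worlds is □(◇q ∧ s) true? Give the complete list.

Let φ = □(◇q ∧ s). Evaluate φ at each world:
  s0 (successors {s3}): φ is false.
  s1 (successors {s3}): φ is false.
  s2 (successors {s2, s3}): φ is false.
  s3 (successors {s1, s3}): φ is false.
For instance, at s0:
  At s0: □(◇q ∧ s) requires ◇q ∧ s at every successor {s3}.
    ◇q ∧ s fails at s3, so □(◇q ∧ s) is false at s0.
      At s3: ◇q is true, s is false, so ◇q ∧ s is false.
Satisfying worlds: none.

none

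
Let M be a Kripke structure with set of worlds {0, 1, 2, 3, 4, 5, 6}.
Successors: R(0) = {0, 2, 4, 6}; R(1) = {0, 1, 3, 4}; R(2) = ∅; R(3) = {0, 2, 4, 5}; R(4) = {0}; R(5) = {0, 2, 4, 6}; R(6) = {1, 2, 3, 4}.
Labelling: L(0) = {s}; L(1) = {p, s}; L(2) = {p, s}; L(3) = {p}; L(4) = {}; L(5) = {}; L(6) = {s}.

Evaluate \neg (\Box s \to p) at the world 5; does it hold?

No

At 5: \Box s \to p is true, so \neg (\Box s \to p) is false.
  At 5: \Box s is false, p is false, so \Box s \to p is true.
    At 5: \Box s requires s at every successor {0, 2, 4, 6}.
      s fails at 4, so \Box s is false at 5.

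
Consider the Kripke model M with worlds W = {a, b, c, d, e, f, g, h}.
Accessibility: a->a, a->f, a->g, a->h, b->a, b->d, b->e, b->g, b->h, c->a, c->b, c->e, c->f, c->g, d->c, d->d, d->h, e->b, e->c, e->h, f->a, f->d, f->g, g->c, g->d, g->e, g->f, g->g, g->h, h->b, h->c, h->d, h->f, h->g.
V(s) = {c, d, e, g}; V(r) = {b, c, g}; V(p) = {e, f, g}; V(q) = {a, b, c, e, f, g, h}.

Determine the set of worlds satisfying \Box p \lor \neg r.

a, d, e, f, h

Let φ = \Box p \lor \neg r. Evaluate φ at each world:
  a (successors {a, f, g, h}): φ is true.
  b (successors {a, d, e, g, h}): φ is false.
  c (successors {a, b, e, f, g}): φ is false.
  d (successors {c, d, h}): φ is true.
  e (successors {b, c, h}): φ is true.
  f (successors {a, d, g}): φ is true.
  g (successors {c, d, e, f, g, h}): φ is false.
  h (successors {b, c, d, f, g}): φ is true.
For instance, at d:
  At d: \Box p is false, \neg r is true, so \Box p \lor \neg r is true.
    At d: \Box p requires p at every successor {c, d, h}.
      p fails at c, so \Box p is false at d.
Satisfying worlds: {a, d, e, f, h}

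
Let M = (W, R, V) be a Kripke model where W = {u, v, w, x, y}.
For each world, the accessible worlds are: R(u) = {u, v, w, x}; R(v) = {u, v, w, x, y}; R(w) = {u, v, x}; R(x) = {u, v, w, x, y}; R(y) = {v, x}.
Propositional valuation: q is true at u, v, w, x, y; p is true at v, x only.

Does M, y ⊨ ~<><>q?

At y: <><>q is true, so ~<><>q is false.
  At y: <><>q requires <>q at some successor in {v, x}.
    <>q holds at v, so <><>q is true at y.
      At v: <>q requires q at some successor in {u, v, w, x, y}.
        q holds at u, so <>q is true at v.

No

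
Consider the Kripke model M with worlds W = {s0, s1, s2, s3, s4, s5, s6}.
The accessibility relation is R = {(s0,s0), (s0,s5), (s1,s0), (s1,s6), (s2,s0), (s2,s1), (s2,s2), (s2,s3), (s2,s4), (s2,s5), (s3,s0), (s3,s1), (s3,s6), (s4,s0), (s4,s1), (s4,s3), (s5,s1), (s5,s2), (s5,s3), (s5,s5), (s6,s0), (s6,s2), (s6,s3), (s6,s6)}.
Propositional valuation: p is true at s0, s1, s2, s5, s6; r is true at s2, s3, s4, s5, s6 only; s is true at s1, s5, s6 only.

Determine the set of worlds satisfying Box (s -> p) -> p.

Recall that Box ψ holds at a world iff ψ holds at every accessible world, and Dia ψ holds iff ψ holds at some accessible world.
Let φ = Box (s -> p) -> p. Evaluate φ at each world:
  s0 (successors {s0, s5}): φ is true.
  s1 (successors {s0, s6}): φ is true.
  s2 (successors {s0, s1, s2, s3, s4, s5}): φ is true.
  s3 (successors {s0, s1, s6}): φ is false.
  s4 (successors {s0, s1, s3}): φ is false.
  s5 (successors {s1, s2, s3, s5}): φ is true.
  s6 (successors {s0, s2, s3, s6}): φ is true.
For instance, at s2:
  At s2: Box (s -> p) is true, p is true, so Box (s -> p) -> p is true.
    At s2: Box (s -> p) requires s -> p at every successor {s0, s1, s2, s3, s4, s5}.
      At s0: s -> p is true.
      At s1: s -> p is true.
      At s2: s -> p is true.
      At s3: s -> p is true.
      At s4: s -> p is true.
      At s5: s -> p is true.
    So Box (s -> p) is true at s2.
Satisfying worlds: {s0, s1, s2, s5, s6}

s0, s1, s2, s5, s6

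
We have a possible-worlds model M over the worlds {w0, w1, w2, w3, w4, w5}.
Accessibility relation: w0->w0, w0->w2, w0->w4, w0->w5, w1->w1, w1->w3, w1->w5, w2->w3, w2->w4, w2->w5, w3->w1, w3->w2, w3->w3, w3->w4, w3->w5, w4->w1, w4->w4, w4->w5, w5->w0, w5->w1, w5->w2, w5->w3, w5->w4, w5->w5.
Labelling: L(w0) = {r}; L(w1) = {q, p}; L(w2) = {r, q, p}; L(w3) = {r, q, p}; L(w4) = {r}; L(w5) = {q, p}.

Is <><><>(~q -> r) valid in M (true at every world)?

Let φ = <><><>(~q -> r). Evaluate φ at each world:
  w0 (successors {w0, w2, w4, w5}): φ is true.
  w1 (successors {w1, w3, w5}): φ is true.
  w2 (successors {w3, w4, w5}): φ is true.
  w3 (successors {w1, w2, w3, w4, w5}): φ is true.
  w4 (successors {w1, w4, w5}): φ is true.
  w5 (successors {w0, w1, w2, w3, w4, w5}): φ is true.
For instance, at w2:
  At w2: <><><>(~q -> r) requires <><>(~q -> r) at some successor in {w3, w4, w5}.
    <><>(~q -> r) holds at w3, so <><><>(~q -> r) is true at w2.
      At w3: <><>(~q -> r) requires <>(~q -> r) at some successor in {w1, w2, w3, w4, w5}.
        <>(~q -> r) holds at w1, so <><>(~q -> r) is true at w3.

Yes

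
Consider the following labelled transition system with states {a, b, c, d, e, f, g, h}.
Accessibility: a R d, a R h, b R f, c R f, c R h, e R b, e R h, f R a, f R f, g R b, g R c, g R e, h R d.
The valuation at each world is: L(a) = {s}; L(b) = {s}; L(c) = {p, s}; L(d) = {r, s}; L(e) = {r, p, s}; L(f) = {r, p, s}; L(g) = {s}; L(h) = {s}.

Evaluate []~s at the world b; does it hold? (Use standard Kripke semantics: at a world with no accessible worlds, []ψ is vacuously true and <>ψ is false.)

No

At b: []~s requires ~s at every successor {f}.
  ~s fails at f, so []~s is false at b.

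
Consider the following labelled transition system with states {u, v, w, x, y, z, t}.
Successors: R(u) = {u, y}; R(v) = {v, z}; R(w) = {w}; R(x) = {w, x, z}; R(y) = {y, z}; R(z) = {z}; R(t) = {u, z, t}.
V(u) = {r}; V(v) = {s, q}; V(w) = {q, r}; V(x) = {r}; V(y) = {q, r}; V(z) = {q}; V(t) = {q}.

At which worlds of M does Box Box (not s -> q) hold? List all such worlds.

Let φ = Box Box (not s -> q). Evaluate φ at each world:
  u (successors {u, y}): φ is false.
  v (successors {v, z}): φ is true.
  w (successors {w}): φ is true.
  x (successors {w, x, z}): φ is false.
  y (successors {y, z}): φ is true.
  z (successors {z}): φ is true.
  t (successors {u, z, t}): φ is false.
For instance, at w:
  At w: Box Box (not s -> q) requires Box (not s -> q) at every successor {w}.
      At w: Box (not s -> q) requires not s -> q at every successor {w}.
        At w: not s -> q is true.
      So Box (not s -> q) is true at w.
  So Box Box (not s -> q) is true at w.
Satisfying worlds: {v, w, y, z}

v, w, y, z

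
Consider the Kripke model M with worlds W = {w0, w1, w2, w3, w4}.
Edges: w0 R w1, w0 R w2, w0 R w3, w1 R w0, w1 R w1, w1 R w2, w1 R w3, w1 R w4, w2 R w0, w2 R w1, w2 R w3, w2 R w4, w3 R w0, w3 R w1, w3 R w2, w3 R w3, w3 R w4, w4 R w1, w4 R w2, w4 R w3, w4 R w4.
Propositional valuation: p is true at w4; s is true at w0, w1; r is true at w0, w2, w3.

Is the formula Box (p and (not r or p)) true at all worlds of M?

No

Let φ = Box (p and (not r or p)). Evaluate φ at each world:
  w0 (successors {w1, w2, w3}): φ is false.
  w1 (successors {w0, w1, w2, w3, w4}): φ is false.
  w2 (successors {w0, w1, w3, w4}): φ is false.
  w3 (successors {w0, w1, w2, w3, w4}): φ is false.
  w4 (successors {w1, w2, w3, w4}): φ is false.
Detail at w0 (counterexample):
  At w0: Box (p and (not r or p)) requires p and (not r or p) at every successor {w1, w2, w3}.
    p and (not r or p) fails at w1, so Box (p and (not r or p)) is false at w0.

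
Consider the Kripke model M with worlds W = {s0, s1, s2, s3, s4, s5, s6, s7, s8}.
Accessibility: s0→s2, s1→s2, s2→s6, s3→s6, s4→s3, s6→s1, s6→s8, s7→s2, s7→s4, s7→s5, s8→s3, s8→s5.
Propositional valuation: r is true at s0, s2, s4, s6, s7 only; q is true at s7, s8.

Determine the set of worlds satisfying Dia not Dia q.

s0, s1, s4, s6, s7, s8

Let φ = Dia not Dia q. Evaluate φ at each world:
  s0 (successors {s2}): φ is true.
  s1 (successors {s2}): φ is true.
  s2 (successors {s6}): φ is false.
  s3 (successors {s6}): φ is false.
  s4 (successors {s3}): φ is true.
  s5 (successors ∅): φ is false.
  s6 (successors {s1, s8}): φ is true.
  s7 (successors {s2, s4, s5}): φ is true.
  s8 (successors {s3, s5}): φ is true.
For instance, at s1:
  At s1: Dia not Dia q requires not Dia q at some successor in {s2}.
    not Dia q holds at s2, so Dia not Dia q is true at s1.
      At s2: Dia q is false, so not Dia q is true.
Satisfying worlds: {s0, s1, s4, s6, s7, s8}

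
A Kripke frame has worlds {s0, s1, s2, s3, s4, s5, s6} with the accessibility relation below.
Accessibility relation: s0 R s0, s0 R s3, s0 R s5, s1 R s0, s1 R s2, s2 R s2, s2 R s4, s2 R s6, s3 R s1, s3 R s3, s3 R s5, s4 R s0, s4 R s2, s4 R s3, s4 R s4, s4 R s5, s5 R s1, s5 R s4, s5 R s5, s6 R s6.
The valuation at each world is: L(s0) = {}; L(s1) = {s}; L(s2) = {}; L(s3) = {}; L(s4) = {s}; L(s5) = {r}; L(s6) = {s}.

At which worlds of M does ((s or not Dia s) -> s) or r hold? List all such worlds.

Let φ = ((s or not Dia s) -> s) or r. Evaluate φ at each world:
  s0 (successors {s0, s3, s5}): φ is false.
  s1 (successors {s0, s2}): φ is true.
  s2 (successors {s2, s4, s6}): φ is true.
  s3 (successors {s1, s3, s5}): φ is true.
  s4 (successors {s0, s2, s3, s4, s5}): φ is true.
  s5 (successors {s1, s4, s5}): φ is true.
  s6 (successors {s6}): φ is true.
For instance, at s4:
  At s4: (s or not Dia s) -> s is true, r is false, so ((s or not Dia s) -> s) or r is true.
    At s4: s or not Dia s is true, s is true, so (s or not Dia s) -> s is true.
      At s4: s is true, not Dia s is false, so s or not Dia s is true.
Satisfying worlds: {s1, s2, s3, s4, s5, s6}

s1, s2, s3, s4, s5, s6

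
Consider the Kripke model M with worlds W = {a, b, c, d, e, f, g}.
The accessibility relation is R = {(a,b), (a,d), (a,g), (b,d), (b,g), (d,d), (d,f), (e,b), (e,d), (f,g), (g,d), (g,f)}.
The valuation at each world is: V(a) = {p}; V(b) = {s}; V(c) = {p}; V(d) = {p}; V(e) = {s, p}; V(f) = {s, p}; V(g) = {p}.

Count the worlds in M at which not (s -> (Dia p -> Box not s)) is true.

1

Recall that Box ψ holds at a world iff ψ holds at every accessible world, and Dia ψ holds iff ψ holds at some accessible world.
Let φ = not (s -> (Dia p -> Box not s)). Evaluate φ at each world:
  a (successors {b, d, g}): φ is false.
  b (successors {d, g}): φ is false.
  c (successors ∅): φ is false.
  d (successors {d, f}): φ is false.
  e (successors {b, d}): φ is true.
  f (successors {g}): φ is false.
  g (successors {d, f}): φ is false.
For instance, at d:
  At d: s -> (Dia p -> Box not s) is true, so not (s -> (Dia p -> Box not s)) is false.
    At d: s is false, Dia p -> Box not s is false, so s -> (Dia p -> Box not s) is true.
      At d: Dia p is true, Box not s is false, so Dia p -> Box not s is false.
Satisfying worlds: {e}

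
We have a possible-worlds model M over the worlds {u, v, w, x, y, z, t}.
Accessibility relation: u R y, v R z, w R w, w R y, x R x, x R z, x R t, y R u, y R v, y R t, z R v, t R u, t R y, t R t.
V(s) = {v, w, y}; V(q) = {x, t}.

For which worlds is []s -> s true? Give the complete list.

Let φ = []s -> s. Evaluate φ at each world:
  u (successors {y}): φ is false.
  v (successors {z}): φ is true.
  w (successors {w, y}): φ is true.
  x (successors {x, z, t}): φ is true.
  y (successors {u, v, t}): φ is true.
  z (successors {v}): φ is false.
  t (successors {u, y, t}): φ is true.
For instance, at t:
  At t: []s is false, s is false, so []s -> s is true.
    At t: []s requires s at every successor {u, y, t}.
      s fails at u, so []s is false at t.
Satisfying worlds: {v, w, x, y, t}

v, w, x, y, t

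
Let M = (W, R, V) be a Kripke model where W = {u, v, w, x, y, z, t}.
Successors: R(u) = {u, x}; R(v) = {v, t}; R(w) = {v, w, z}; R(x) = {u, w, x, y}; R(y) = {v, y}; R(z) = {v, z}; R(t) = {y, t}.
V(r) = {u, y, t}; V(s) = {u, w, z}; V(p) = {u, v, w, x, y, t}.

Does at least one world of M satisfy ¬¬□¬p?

No

Recall that □ψ holds at a world iff ψ holds at every accessible world, and ◇ψ holds iff ψ holds at some accessible world.
Let φ = ¬¬□¬p. Evaluate φ at each world:
  u (successors {u, x}): φ is false.
  v (successors {v, t}): φ is false.
  w (successors {v, w, z}): φ is false.
  x (successors {u, w, x, y}): φ is false.
  y (successors {v, y}): φ is false.
  z (successors {v, z}): φ is false.
  t (successors {y, t}): φ is false.
For instance, at t:
  At t: ¬□¬p is true, so ¬¬□¬p is false.
    At t: □¬p is false, so ¬□¬p is true.
      At t: □¬p requires ¬p at every successor {y, t}.
        ¬p fails at y, so □¬p is false at t.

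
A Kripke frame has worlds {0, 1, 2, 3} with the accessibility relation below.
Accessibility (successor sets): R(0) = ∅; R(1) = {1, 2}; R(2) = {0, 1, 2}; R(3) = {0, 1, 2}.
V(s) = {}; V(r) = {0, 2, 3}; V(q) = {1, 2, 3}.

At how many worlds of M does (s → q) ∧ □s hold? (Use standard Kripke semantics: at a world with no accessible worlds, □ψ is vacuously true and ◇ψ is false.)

1

Let φ = (s → q) ∧ □s. Evaluate φ at each world:
  0 (successors ∅): φ is true.
  1 (successors {1, 2}): φ is false.
  2 (successors {0, 1, 2}): φ is false.
  3 (successors {0, 1, 2}): φ is false.
For instance, at 3:
  At 3: s → q is true, □s is false, so (s → q) ∧ □s is false.
    At 3: □s requires s at every successor {0, 1, 2}.
      s fails at 0, so □s is false at 3.
Satisfying worlds: {0}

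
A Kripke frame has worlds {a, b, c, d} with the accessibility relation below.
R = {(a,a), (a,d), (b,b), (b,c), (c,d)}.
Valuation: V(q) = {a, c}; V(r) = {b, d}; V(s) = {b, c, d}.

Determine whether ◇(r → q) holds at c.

At c: ◇(r → q) requires r → q at some successor in {d}.
  At d: r → q is false.
So ◇(r → q) is false at c.

No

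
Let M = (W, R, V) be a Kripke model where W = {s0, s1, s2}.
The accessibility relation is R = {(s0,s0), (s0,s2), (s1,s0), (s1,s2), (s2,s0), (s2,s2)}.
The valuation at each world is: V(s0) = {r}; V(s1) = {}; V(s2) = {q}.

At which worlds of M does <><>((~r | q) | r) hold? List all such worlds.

s0, s1, s2

Let φ = <><>((~r | q) | r). Evaluate φ at each world:
  s0 (successors {s0, s2}): φ is true.
  s1 (successors {s0, s2}): φ is true.
  s2 (successors {s0, s2}): φ is true.
For instance, at s0:
  At s0: <><>((~r | q) | r) requires <>((~r | q) | r) at some successor in {s0, s2}.
    <>((~r | q) | r) holds at s0, so <><>((~r | q) | r) is true at s0.
      At s0: <>((~r | q) | r) requires (~r | q) | r at some successor in {s0, s2}.
        (~r | q) | r holds at s0, so <>((~r | q) | r) is true at s0.
Satisfying worlds: {s0, s1, s2}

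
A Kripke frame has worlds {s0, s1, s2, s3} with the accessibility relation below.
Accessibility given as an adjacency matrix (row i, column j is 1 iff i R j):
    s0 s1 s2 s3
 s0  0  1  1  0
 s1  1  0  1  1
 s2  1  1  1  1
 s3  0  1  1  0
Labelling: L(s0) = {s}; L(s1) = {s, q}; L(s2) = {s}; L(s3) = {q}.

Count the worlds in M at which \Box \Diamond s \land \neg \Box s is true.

Let φ = \Box \Diamond s \land \neg \Box s. Evaluate φ at each world:
  s0 (successors {s1, s2}): φ is false.
  s1 (successors {s0, s2, s3}): φ is true.
  s2 (successors {s0, s1, s2, s3}): φ is true.
  s3 (successors {s1, s2}): φ is false.
For instance, at s0:
  At s0: \Box \Diamond s is true, \neg \Box s is false, so \Box \Diamond s \land \neg \Box s is false.
    At s0: \Box \Diamond s requires \Diamond s at every successor {s1, s2}.
      At s1: \Diamond s is true.
      At s2: \Diamond s is true.
    So \Box \Diamond s is true at s0.
    At s0: \Box s is true, so \neg \Box s is false.
      At s0: \Box s requires s at every successor {s1, s2}.
        At s1: s is true.
        At s2: s is true.
      So \Box s is true at s0.
Satisfying worlds: {s1, s2}

2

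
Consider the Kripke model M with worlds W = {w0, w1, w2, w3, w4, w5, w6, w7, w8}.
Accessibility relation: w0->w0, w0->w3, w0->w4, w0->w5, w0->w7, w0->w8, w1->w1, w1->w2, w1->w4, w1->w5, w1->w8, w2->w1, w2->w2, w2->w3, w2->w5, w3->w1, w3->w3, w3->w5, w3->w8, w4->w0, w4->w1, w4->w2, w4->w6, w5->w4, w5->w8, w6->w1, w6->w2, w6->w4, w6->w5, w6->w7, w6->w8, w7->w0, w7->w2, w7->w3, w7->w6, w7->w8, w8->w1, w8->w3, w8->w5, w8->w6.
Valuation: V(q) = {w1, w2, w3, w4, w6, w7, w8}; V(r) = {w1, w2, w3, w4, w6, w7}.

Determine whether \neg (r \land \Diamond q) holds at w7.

At w7: r \land \Diamond q is true, so \neg (r \land \Diamond q) is false.
  At w7: r is true, \Diamond q is true, so r \land \Diamond q is true.
    At w7: \Diamond q requires q at some successor in {w0, w2, w3, w6, w8}.
      q holds at w2, so \Diamond q is true at w7.

No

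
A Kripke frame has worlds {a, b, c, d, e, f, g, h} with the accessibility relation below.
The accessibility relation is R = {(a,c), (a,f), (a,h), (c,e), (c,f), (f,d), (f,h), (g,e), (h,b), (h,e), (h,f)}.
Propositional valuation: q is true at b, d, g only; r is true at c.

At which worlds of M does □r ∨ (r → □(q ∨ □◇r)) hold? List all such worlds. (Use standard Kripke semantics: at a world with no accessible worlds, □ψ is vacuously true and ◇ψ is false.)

Let φ = □r ∨ (r → □(q ∨ □◇r)). Evaluate φ at each world:
  a (successors {c, f, h}): φ is true.
  b (successors ∅): φ is true.
  c (successors {e, f}): φ is false.
  d (successors ∅): φ is true.
  e (successors ∅): φ is true.
  f (successors {d, h}): φ is true.
  g (successors {e}): φ is true.
  h (successors {b, e, f}): φ is true.
For instance, at h:
  At h: □r is false, r → □(q ∨ □◇r) is true, so □r ∨ (r → □(q ∨ □◇r)) is true.
    At h: □r requires r at every successor {b, e, f}.
      r fails at b, so □r is false at h.
    At h: r is false, □(q ∨ □◇r) is false, so r → □(q ∨ □◇r) is true.
      At h: □(q ∨ □◇r) requires q ∨ □◇r at every successor {b, e, f}.
        q ∨ □◇r fails at f, so □(q ∨ □◇r) is false at h.
Satisfying worlds: {a, b, d, e, f, g, h}

a, b, d, e, f, g, h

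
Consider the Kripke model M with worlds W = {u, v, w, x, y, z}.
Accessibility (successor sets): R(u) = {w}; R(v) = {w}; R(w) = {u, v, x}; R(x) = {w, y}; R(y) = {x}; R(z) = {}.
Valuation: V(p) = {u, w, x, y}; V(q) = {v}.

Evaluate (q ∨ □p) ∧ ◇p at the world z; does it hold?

Recall that □ψ holds at a world iff ψ holds at every accessible world, and ◇ψ holds iff ψ holds at some accessible world.
At z: q ∨ □p is true, ◇p is false, so (q ∨ □p) ∧ ◇p is false.
  At z: q is false, □p is true, so q ∨ □p is true.
    At z: no accessible worlds, so □p holds vacuously.
  At z: no accessible worlds, so ◇p is false.

No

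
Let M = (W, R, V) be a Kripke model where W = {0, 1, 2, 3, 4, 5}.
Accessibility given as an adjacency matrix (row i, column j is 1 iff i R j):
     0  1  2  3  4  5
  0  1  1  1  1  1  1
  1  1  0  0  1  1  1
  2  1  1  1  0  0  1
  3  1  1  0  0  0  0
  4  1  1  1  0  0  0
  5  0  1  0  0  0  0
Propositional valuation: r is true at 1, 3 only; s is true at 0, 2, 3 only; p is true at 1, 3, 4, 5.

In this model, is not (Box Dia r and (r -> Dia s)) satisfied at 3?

No

At 3: Box Dia r and (r -> Dia s) is true, so not (Box Dia r and (r -> Dia s)) is false.
  At 3: Box Dia r is true, r -> Dia s is true, so Box Dia r and (r -> Dia s) is true.
    At 3: Box Dia r requires Dia r at every successor {0, 1}.
      At 0: Dia r is true.
      At 1: Dia r is true.
    So Box Dia r is true at 3.
    At 3: r is true, Dia s is true, so r -> Dia s is true.
      At 3: Dia s requires s at some successor in {0, 1}.
        s holds at 0, so Dia s is true at 3.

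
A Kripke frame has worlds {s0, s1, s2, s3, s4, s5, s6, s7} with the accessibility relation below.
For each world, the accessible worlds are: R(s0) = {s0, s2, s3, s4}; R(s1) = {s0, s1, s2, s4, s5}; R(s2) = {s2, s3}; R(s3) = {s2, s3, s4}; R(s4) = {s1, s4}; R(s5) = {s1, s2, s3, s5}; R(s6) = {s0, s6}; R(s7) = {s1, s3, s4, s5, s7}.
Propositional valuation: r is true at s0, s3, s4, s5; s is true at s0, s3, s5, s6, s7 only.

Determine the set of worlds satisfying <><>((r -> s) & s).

Let φ = <><>((r -> s) & s). Evaluate φ at each world:
  s0 (successors {s0, s2, s3, s4}): φ is true.
  s1 (successors {s0, s1, s2, s4, s5}): φ is true.
  s2 (successors {s2, s3}): φ is true.
  s3 (successors {s2, s3, s4}): φ is true.
  s4 (successors {s1, s4}): φ is true.
  s5 (successors {s1, s2, s3, s5}): φ is true.
  s6 (successors {s0, s6}): φ is true.
  s7 (successors {s1, s3, s4, s5, s7}): φ is true.
For instance, at s0:
  At s0: <><>((r -> s) & s) requires <>((r -> s) & s) at some successor in {s0, s2, s3, s4}.
    <>((r -> s) & s) holds at s0, so <><>((r -> s) & s) is true at s0.
      At s0: <>((r -> s) & s) requires (r -> s) & s at some successor in {s0, s2, s3, s4}.
        (r -> s) & s holds at s0, so <>((r -> s) & s) is true at s0.
Satisfying worlds: {s0, s1, s2, s3, s4, s5, s6, s7}

s0, s1, s2, s3, s4, s5, s6, s7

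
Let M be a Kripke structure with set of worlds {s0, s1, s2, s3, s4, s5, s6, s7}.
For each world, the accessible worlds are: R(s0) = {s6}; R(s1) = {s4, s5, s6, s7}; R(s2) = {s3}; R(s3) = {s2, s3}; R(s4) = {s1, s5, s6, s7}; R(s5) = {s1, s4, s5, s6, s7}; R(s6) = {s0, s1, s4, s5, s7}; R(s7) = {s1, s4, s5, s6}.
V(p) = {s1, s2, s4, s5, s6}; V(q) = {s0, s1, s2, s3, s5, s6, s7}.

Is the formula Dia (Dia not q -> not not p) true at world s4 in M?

At s4: Dia (Dia not q -> not not p) requires Dia not q -> not not p at some successor in {s1, s5, s6, s7}.
  Dia not q -> not not p holds at s1, so Dia (Dia not q -> not not p) is true at s4.
    At s1: Dia not q is true, not not p is true, so Dia not q -> not not p is true.
      At s1: Dia not q requires not q at some successor in {s4, s5, s6, s7}.
        not q holds at s4, so Dia not q is true at s1.

Yes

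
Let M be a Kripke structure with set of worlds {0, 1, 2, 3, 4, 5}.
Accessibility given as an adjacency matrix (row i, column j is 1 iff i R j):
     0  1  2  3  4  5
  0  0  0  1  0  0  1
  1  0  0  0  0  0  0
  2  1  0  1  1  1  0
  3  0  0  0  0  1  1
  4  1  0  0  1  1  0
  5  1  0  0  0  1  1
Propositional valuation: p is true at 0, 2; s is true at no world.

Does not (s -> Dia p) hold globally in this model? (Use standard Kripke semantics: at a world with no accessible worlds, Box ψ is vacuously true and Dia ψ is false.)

Let φ = not (s -> Dia p). Evaluate φ at each world:
  0 (successors {2, 5}): φ is false.
  1 (successors ∅): φ is false.
  2 (successors {0, 2, 3, 4}): φ is false.
  3 (successors {4, 5}): φ is false.
  4 (successors {0, 3, 4}): φ is false.
  5 (successors {0, 4, 5}): φ is false.
Detail at 0 (counterexample):
  At 0: s -> Dia p is true, so not (s -> Dia p) is false.
    At 0: s is false, Dia p is true, so s -> Dia p is true.
      At 0: Dia p requires p at some successor in {2, 5}.
        p holds at 2, so Dia p is true at 0.

No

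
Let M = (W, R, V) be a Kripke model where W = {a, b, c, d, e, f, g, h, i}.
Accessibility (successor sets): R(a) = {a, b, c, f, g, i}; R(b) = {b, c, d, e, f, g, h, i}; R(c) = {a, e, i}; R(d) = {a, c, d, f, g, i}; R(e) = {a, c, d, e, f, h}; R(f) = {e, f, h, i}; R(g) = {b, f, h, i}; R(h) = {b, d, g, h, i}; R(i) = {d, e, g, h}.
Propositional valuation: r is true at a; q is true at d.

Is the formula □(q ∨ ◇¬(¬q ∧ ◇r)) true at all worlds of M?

Yes

Recall that □ψ holds at a world iff ψ holds at every accessible world, and ◇ψ holds iff ψ holds at some accessible world.
Let φ = □(q ∨ ◇¬(¬q ∧ ◇r)). Evaluate φ at each world:
  a (successors {a, b, c, f, g, i}): φ is true.
  b (successors {b, c, d, e, f, g, h, i}): φ is true.
  c (successors {a, e, i}): φ is true.
  d (successors {a, c, d, f, g, i}): φ is true.
  e (successors {a, c, d, e, f, h}): φ is true.
  f (successors {e, f, h, i}): φ is true.
  g (successors {b, f, h, i}): φ is true.
  h (successors {b, d, g, h, i}): φ is true.
  i (successors {d, e, g, h}): φ is true.
For instance, at h:
  At h: □(q ∨ ◇¬(¬q ∧ ◇r)) requires q ∨ ◇¬(¬q ∧ ◇r) at every successor {b, d, g, h, i}.
    At b: q ∨ ◇¬(¬q ∧ ◇r) is true.
    At d: q ∨ ◇¬(¬q ∧ ◇r) is true.
    At g: q ∨ ◇¬(¬q ∧ ◇r) is true.
    At h: q ∨ ◇¬(¬q ∧ ◇r) is true.
    At i: q ∨ ◇¬(¬q ∧ ◇r) is true.
  So □(q ∨ ◇¬(¬q ∧ ◇r)) is true at h.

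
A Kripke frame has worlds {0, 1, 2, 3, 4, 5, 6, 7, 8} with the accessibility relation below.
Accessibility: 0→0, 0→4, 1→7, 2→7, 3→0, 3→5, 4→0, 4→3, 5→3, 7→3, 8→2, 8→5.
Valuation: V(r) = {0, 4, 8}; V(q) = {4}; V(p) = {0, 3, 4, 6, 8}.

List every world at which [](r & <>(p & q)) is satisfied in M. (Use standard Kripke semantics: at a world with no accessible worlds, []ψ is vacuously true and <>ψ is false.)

6

Recall that []ψ holds at a world iff ψ holds at every accessible world, and <>ψ holds iff ψ holds at some accessible world.
Let φ = [](r & <>(p & q)). Evaluate φ at each world:
  0 (successors {0, 4}): φ is false.
  1 (successors {7}): φ is false.
  2 (successors {7}): φ is false.
  3 (successors {0, 5}): φ is false.
  4 (successors {0, 3}): φ is false.
  5 (successors {3}): φ is false.
  6 (successors ∅): φ is true.
  7 (successors {3}): φ is false.
  8 (successors {2, 5}): φ is false.
For instance, at 7:
  At 7: [](r & <>(p & q)) requires r & <>(p & q) at every successor {3}.
    r & <>(p & q) fails at 3, so [](r & <>(p & q)) is false at 7.
      At 3: r is false, <>(p & q) is false, so r & <>(p & q) is false.
Satisfying worlds: {6}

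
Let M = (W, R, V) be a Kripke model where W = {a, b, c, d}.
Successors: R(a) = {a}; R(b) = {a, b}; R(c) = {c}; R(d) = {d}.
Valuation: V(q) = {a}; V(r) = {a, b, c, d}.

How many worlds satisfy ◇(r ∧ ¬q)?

3

Recall that ◇ψ holds at a world iff ψ holds at some accessible world.
Let φ = ◇(r ∧ ¬q). Evaluate φ at each world:
  a (successors {a}): φ is false.
  b (successors {a, b}): φ is true.
  c (successors {c}): φ is true.
  d (successors {d}): φ is true.
For instance, at b:
  At b: ◇(r ∧ ¬q) requires r ∧ ¬q at some successor in {a, b}.
    r ∧ ¬q holds at b, so ◇(r ∧ ¬q) is true at b.
Satisfying worlds: {b, c, d}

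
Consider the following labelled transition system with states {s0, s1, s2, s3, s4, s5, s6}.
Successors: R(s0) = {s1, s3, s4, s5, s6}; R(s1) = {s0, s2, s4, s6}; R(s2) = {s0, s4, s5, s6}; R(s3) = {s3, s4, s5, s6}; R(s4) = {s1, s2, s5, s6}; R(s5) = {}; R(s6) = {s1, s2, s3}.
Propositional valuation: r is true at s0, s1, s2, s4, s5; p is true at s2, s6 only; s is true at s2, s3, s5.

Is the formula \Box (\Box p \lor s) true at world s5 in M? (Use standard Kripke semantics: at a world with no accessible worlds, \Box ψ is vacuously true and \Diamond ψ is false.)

Yes

At s5: no accessible worlds, so \Box (\Box p \lor s) holds vacuously.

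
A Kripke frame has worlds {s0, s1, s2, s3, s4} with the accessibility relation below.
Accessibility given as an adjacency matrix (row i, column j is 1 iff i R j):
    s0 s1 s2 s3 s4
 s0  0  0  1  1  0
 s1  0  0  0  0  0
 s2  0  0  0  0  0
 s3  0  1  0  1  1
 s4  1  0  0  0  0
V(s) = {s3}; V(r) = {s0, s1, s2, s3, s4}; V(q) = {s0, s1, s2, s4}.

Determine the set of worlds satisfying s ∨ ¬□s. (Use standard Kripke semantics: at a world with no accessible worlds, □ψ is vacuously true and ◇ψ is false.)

Let φ = s ∨ ¬□s. Evaluate φ at each world:
  s0 (successors {s2, s3}): φ is true.
  s1 (successors ∅): φ is false.
  s2 (successors ∅): φ is false.
  s3 (successors {s1, s3, s4}): φ is true.
  s4 (successors {s0}): φ is true.
For instance, at s0:
  At s0: s is false, ¬□s is true, so s ∨ ¬□s is true.
    At s0: □s is false, so ¬□s is true.
      At s0: □s requires s at every successor {s2, s3}.
        s fails at s2, so □s is false at s0.
Satisfying worlds: {s0, s3, s4}

s0, s3, s4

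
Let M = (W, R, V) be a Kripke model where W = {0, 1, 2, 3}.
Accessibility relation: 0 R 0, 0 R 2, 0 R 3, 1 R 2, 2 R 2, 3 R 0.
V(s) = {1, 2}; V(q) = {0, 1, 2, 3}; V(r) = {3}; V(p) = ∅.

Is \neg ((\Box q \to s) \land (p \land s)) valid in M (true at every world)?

Yes

Recall that \Box ψ holds at a world iff ψ holds at every accessible world, and \Diamond ψ holds iff ψ holds at some accessible world.
Let φ = \neg ((\Box q \to s) \land (p \land s)). Evaluate φ at each world:
  0 (successors {0, 2, 3}): φ is true.
  1 (successors {2}): φ is true.
  2 (successors {2}): φ is true.
  3 (successors {0}): φ is true.
For instance, at 3:
  At 3: (\Box q \to s) \land (p \land s) is false, so \neg ((\Box q \to s) \land (p \land s)) is true.
    At 3: \Box q \to s is false, p \land s is false, so (\Box q \to s) \land (p \land s) is false.
      At 3: \Box q is true, s is false, so \Box q \to s is false.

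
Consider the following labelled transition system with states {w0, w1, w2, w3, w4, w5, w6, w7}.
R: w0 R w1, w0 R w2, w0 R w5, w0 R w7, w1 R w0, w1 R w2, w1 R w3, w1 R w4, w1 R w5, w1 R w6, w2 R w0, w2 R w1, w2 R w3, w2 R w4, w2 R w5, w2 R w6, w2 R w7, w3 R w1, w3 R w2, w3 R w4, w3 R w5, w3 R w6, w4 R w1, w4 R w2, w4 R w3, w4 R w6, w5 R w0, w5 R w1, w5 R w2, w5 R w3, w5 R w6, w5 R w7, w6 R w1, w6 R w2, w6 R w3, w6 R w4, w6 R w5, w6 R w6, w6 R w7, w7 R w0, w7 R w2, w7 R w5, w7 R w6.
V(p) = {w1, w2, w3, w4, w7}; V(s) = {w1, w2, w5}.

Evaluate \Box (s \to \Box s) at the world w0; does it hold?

At w0: \Box (s \to \Box s) requires s \to \Box s at every successor {w1, w2, w5, w7}.
  s \to \Box s fails at w1, so \Box (s \to \Box s) is false at w0.
    At w1: s is true, \Box s is false, so s \to \Box s is false.
      At w1: \Box s requires s at every successor {w0, w2, w3, w4, w5, w6}.
        s fails at w0, so \Box s is false at w1.

No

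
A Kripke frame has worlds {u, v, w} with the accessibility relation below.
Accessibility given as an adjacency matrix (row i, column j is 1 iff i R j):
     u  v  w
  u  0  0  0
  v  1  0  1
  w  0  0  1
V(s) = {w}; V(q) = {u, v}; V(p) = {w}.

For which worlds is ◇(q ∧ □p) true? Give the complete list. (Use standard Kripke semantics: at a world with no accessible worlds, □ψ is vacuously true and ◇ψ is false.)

v

Let φ = ◇(q ∧ □p). Evaluate φ at each world:
  u (successors ∅): φ is false.
  v (successors {u, w}): φ is true.
  w (successors {w}): φ is false.
For instance, at w:
  At w: ◇(q ∧ □p) requires q ∧ □p at some successor in {w}.
    At w: q ∧ □p is false.
  So ◇(q ∧ □p) is false at w.
Satisfying worlds: {v}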